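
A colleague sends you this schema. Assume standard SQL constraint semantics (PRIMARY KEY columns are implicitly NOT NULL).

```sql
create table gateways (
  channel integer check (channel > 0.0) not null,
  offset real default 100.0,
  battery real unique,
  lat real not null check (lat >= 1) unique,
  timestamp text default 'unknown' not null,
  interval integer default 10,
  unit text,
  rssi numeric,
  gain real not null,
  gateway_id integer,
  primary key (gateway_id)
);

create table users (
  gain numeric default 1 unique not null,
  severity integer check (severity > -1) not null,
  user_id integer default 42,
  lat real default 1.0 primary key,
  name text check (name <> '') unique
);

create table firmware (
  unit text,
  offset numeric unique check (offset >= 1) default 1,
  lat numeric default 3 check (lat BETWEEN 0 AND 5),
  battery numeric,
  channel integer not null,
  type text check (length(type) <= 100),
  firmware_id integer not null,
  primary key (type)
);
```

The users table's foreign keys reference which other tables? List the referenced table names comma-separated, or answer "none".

none

No column in users has a REFERENCES clause.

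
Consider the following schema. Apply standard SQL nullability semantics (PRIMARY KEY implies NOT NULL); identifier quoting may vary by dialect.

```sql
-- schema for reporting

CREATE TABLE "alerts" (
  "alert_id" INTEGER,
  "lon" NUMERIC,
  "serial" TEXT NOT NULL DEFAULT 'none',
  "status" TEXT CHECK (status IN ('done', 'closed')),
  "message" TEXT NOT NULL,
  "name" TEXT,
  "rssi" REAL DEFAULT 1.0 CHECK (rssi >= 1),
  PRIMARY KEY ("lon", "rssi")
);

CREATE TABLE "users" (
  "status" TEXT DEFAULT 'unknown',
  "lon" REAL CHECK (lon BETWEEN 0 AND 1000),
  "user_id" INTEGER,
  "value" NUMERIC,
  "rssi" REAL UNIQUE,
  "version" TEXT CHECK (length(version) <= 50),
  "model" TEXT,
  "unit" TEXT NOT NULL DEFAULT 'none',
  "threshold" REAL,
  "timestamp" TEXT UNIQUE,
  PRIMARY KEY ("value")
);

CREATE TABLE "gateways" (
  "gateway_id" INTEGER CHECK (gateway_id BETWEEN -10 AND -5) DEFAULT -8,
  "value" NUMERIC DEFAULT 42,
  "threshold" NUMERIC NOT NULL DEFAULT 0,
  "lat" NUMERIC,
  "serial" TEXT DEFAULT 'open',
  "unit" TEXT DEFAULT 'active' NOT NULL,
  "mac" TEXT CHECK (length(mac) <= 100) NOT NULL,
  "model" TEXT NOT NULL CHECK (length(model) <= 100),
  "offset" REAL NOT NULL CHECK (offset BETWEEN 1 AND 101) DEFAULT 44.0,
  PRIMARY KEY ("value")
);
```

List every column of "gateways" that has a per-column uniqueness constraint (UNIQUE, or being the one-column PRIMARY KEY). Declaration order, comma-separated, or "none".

value

- gateway_id: no UNIQUE or single-column PK constraint.
- value: single-column PRIMARY KEY → unique.
- threshold: no UNIQUE or single-column PK constraint.
- lat: no UNIQUE or single-column PK constraint.
- serial: no UNIQUE or single-column PK constraint.
- unit: no UNIQUE or single-column PK constraint.
- mac: no UNIQUE or single-column PK constraint.
- model: no UNIQUE or single-column PK constraint.
- offset: no UNIQUE or single-column PK constraint.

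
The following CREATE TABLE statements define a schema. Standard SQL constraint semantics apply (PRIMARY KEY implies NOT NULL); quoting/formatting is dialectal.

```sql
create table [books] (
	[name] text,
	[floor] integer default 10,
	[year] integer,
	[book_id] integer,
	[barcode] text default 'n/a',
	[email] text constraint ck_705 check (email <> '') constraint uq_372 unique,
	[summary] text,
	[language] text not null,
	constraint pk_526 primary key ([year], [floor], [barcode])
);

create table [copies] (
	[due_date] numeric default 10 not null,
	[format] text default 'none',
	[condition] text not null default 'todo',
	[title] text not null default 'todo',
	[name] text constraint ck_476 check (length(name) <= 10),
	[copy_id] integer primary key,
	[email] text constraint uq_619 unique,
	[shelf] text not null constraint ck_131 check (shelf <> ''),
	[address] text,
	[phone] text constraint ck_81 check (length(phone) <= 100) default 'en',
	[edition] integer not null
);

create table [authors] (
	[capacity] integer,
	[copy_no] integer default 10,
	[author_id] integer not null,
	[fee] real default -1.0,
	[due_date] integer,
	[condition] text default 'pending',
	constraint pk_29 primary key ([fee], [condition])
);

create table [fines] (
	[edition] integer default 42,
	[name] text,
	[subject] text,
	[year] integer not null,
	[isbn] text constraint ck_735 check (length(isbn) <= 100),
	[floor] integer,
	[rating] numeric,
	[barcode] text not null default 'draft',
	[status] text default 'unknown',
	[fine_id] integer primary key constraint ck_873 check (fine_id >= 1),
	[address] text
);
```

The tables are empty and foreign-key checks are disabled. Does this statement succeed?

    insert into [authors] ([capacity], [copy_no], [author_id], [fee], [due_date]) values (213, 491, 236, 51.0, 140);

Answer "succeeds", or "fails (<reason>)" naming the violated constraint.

NOT NULL columns: author_id is supplied; condition defaults to 'pending'; fee is supplied.
No constraint is violated.

succeeds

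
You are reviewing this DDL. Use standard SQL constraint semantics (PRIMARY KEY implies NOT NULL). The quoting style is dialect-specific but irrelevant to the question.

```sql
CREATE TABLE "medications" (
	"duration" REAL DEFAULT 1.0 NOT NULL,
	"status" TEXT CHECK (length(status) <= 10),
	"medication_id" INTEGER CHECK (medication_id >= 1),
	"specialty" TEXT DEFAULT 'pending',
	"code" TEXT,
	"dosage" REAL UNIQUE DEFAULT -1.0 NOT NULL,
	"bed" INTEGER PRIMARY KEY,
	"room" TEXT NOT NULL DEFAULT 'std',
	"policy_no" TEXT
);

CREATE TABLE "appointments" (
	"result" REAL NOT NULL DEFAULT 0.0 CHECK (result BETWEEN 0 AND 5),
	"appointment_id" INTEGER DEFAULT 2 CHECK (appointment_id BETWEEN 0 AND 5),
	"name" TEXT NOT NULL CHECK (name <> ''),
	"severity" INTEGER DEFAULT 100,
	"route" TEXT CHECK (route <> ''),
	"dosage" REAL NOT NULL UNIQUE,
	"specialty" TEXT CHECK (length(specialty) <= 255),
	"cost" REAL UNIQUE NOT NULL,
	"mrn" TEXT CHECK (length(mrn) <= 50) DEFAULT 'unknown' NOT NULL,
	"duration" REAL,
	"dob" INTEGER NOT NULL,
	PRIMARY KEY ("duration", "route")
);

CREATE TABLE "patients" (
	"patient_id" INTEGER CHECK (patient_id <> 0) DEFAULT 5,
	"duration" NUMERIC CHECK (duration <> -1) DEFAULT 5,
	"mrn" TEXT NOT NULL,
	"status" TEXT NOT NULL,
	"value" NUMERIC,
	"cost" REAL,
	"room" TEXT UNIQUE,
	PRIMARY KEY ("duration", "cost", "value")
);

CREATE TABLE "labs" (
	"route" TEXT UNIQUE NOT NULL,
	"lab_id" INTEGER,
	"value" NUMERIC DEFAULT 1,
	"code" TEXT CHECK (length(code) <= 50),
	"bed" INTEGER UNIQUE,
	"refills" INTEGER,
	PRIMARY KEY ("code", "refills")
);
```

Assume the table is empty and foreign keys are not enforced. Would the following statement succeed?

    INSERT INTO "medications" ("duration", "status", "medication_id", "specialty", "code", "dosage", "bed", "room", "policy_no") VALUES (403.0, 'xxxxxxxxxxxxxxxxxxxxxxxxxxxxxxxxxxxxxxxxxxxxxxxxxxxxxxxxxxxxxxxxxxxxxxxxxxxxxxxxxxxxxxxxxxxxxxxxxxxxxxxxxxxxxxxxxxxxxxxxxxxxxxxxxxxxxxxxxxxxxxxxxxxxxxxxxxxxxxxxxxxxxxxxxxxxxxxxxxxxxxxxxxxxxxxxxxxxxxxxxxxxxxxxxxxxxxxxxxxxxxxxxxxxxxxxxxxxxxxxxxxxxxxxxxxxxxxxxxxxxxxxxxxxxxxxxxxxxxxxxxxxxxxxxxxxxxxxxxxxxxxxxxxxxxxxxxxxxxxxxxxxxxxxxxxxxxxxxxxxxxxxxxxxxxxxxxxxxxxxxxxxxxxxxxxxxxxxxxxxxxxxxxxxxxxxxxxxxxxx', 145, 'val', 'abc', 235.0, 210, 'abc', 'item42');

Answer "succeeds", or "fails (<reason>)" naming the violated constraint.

fails (CHECK on status)

The value 'xxxxxxxxxxxxxxxxxxxxxxxxxxxxxxxxxxxxxxxxxxxxxxxxxxxxxxxxxxxxxxxxxxxxxxxxxxxxxxxxxxxxxxxxxxxxxxxxxxxxxxxxxxxxxxxxxxxxxxxxxxxxxxxxxxxxxxxxxxxxxxxxxxxxxxxxxxxxxxxxxxxxxxxxxxxxxxxxxxxxxxxxxxxxxxxxxxxxxxxxxxxxxxxxxxxxxxxxxxxxxxxxxxxxxxxxxxxxxxxxxxxxxxxxxxxxxxxxxxxxxxxxxxxxxxxxxxxxxxxxxxxxxxxxxxxxxxxxxxxxxxxxxxxxxxxxxxxxxxxxxxxxxxxxxxxxxxxxxxxxxxxxxxxxxxxxxxxxxxxxxxxxxxxxxxxxxxxxxxxxxxxxxxxxxxxxxxxxxxxx' for status violates CHECK (length(status) <= 10).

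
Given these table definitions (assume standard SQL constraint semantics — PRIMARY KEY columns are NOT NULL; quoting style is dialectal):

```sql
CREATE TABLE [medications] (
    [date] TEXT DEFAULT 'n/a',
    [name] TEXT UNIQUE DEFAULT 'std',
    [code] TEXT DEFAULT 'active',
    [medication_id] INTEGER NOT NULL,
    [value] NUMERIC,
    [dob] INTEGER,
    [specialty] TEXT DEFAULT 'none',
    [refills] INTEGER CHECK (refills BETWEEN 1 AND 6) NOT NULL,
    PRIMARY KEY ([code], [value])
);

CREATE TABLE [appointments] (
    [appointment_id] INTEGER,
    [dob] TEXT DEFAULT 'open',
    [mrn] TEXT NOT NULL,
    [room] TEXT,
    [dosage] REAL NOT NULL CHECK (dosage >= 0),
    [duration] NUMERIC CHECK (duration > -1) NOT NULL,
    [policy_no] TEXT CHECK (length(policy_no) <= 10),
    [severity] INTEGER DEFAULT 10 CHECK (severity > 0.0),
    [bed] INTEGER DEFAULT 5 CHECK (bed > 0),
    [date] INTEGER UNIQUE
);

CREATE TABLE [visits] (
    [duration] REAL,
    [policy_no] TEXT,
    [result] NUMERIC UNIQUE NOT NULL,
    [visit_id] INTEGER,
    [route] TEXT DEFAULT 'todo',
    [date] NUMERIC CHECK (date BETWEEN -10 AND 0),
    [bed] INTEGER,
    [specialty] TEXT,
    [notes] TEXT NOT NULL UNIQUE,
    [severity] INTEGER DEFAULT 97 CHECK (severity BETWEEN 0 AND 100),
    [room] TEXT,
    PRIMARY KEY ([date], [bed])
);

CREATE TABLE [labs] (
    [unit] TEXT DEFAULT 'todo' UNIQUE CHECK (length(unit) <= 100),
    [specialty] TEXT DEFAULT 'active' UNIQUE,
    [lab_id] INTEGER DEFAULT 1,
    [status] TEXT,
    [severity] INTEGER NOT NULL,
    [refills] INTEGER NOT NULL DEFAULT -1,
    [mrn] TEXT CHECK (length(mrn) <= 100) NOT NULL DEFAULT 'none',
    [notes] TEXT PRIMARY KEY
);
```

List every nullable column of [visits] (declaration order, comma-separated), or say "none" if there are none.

duration, policy_no, visit_id, route, specialty, severity, room

- duration: no NOT NULL constraint applies → nullable.
- policy_no: no NOT NULL constraint applies → nullable.
- result: declared NOT NULL → not nullable.
- visit_id: no NOT NULL constraint applies → nullable.
- route: DEFAULT only fills an omitted column; an explicit NULL is still allowed → nullable.
- date: part of the PRIMARY KEY, which implies NOT NULL → not nullable.
- bed: part of the PRIMARY KEY, which implies NOT NULL → not nullable.
- specialty: no NOT NULL constraint applies → nullable.
- notes: declared NOT NULL → not nullable.
- severity: CHECK does not forbid NULL (a CHECK constraint passes when its expression is NULL) → nullable.
- room: no NOT NULL constraint applies → nullable.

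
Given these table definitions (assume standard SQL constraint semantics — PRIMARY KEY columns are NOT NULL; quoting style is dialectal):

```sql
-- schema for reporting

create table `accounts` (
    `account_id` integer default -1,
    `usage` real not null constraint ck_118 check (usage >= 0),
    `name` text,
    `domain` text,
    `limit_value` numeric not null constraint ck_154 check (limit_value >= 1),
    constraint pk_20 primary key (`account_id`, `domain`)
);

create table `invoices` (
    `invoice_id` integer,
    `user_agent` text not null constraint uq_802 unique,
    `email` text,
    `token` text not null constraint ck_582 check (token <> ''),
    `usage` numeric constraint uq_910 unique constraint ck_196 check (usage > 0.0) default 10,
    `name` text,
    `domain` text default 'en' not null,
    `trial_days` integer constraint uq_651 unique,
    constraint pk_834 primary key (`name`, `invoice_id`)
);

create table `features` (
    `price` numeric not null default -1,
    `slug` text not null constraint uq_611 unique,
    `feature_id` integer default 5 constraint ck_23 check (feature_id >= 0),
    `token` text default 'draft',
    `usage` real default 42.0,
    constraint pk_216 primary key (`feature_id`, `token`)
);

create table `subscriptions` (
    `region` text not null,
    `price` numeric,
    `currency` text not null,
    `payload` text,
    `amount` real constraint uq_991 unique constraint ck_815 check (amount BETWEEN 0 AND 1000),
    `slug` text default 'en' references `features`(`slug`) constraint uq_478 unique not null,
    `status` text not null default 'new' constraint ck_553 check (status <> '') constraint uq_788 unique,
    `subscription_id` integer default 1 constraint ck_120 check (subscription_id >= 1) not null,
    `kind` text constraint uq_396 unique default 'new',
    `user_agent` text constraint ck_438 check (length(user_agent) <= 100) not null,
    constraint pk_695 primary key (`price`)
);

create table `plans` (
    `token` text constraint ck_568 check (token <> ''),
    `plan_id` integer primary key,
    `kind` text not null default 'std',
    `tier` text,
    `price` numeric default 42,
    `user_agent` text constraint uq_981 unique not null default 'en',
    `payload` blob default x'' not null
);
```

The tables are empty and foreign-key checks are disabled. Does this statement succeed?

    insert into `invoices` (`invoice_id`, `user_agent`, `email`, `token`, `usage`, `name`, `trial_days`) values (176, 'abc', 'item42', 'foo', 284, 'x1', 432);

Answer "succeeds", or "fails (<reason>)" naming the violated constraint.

succeeds

NOT NULL columns: domain defaults to 'en'; invoice_id is supplied; name is supplied; token is supplied; user_agent is supplied.
CHECK constraints: 'foo' satisfies (token <> ''); 284 satisfies (usage > 0.0).
No constraint is violated.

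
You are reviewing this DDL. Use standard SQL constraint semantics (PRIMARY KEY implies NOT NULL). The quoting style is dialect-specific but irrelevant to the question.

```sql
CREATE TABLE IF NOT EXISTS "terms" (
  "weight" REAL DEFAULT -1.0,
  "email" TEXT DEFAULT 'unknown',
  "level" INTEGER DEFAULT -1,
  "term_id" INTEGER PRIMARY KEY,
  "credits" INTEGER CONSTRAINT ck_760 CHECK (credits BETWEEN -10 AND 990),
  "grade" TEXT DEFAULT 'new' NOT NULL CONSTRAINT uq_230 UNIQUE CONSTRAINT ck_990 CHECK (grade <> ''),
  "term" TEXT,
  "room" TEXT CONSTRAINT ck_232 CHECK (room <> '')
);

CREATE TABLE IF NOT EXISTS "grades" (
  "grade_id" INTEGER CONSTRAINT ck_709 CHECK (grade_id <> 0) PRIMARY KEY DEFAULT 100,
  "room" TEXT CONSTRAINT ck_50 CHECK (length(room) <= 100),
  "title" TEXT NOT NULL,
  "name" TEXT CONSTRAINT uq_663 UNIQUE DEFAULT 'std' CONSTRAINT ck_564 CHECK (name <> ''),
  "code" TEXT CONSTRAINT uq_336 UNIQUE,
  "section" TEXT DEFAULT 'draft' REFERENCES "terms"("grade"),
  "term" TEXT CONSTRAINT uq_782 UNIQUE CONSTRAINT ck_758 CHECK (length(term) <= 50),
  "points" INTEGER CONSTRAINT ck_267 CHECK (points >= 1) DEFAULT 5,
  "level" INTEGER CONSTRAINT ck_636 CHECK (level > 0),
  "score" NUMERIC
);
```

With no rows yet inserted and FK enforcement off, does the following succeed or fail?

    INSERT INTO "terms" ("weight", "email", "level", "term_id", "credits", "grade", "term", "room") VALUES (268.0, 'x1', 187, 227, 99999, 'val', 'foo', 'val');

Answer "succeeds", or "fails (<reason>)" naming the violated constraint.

fails (CHECK on credits)

The value 99999 for credits violates CHECK (credits BETWEEN -10 AND 990).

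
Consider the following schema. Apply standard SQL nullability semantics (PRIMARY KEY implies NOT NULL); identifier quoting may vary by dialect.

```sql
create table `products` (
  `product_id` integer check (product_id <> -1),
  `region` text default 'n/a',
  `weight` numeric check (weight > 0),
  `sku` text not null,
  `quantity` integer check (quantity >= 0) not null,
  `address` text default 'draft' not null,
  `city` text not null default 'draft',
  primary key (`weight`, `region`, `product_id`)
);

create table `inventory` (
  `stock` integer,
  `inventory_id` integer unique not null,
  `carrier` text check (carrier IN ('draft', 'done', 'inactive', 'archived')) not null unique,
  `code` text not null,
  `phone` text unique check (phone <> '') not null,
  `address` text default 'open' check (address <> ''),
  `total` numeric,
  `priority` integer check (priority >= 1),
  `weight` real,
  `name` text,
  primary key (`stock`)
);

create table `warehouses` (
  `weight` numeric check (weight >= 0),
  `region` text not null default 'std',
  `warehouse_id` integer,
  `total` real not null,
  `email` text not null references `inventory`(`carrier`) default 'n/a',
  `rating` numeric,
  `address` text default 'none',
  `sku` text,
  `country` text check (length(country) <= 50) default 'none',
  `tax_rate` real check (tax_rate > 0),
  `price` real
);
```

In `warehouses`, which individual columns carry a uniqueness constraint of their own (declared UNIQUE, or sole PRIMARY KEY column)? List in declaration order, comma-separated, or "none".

none

- weight: no UNIQUE or single-column PK constraint.
- region: no UNIQUE or single-column PK constraint.
- warehouse_id: no UNIQUE or single-column PK constraint.
- total: no UNIQUE or single-column PK constraint.
- email: no UNIQUE or single-column PK constraint.
- rating: no UNIQUE or single-column PK constraint.
- address: no UNIQUE or single-column PK constraint.
- sku: no UNIQUE or single-column PK constraint.
- country: no UNIQUE or single-column PK constraint.
- tax_rate: no UNIQUE or single-column PK constraint.
- price: no UNIQUE or single-column PK constraint.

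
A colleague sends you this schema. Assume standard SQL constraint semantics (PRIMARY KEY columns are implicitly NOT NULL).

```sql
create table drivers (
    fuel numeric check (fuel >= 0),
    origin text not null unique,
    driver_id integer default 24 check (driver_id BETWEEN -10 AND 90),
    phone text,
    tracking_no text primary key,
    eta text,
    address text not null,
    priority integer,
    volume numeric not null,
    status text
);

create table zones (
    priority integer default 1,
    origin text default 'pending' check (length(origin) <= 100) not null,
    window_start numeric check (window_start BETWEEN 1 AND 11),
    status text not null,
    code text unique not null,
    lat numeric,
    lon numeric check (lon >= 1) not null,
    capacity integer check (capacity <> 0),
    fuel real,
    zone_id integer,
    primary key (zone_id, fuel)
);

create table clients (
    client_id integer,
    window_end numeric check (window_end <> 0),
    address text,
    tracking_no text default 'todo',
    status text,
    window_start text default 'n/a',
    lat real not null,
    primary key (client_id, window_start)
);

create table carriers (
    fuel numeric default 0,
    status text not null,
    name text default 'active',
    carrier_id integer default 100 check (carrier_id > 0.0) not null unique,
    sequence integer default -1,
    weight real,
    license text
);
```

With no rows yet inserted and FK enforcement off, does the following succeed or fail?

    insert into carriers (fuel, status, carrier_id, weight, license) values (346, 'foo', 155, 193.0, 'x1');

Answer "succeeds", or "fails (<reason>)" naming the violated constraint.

NOT NULL columns: carrier_id is supplied; status is supplied.
CHECK constraints: 155 satisfies (carrier_id > 0.0).
No constraint is violated.

succeeds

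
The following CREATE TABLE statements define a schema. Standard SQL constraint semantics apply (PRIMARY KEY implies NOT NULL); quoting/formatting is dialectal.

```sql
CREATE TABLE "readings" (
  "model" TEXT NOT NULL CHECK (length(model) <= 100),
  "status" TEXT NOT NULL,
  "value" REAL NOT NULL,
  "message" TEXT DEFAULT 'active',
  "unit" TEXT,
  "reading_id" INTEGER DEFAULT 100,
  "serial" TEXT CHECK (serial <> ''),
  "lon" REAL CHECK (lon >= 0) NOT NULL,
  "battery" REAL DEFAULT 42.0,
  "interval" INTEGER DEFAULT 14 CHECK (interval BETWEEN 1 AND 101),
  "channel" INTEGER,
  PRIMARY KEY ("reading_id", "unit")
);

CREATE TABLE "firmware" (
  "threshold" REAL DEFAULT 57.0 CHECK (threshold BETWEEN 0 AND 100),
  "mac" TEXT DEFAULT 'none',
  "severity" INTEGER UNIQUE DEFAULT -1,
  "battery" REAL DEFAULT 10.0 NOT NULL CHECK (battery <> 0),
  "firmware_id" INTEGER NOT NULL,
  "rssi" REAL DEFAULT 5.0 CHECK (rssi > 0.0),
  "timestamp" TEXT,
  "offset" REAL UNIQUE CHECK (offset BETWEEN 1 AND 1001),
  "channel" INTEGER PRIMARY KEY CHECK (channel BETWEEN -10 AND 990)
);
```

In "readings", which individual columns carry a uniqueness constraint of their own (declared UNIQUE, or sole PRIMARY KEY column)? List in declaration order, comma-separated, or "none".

none

- model: no UNIQUE or single-column PK constraint.
- status: no UNIQUE or single-column PK constraint.
- value: no UNIQUE or single-column PK constraint.
- message: no UNIQUE or single-column PK constraint.
- unit: part of a composite PRIMARY KEY — only the tuple is unique, not this column on its own.
- reading_id: part of a composite PRIMARY KEY — only the tuple is unique, not this column on its own.
- serial: no UNIQUE or single-column PK constraint.
- lon: no UNIQUE or single-column PK constraint.
- battery: no UNIQUE or single-column PK constraint.
- interval: no UNIQUE or single-column PK constraint.
- channel: no UNIQUE or single-column PK constraint.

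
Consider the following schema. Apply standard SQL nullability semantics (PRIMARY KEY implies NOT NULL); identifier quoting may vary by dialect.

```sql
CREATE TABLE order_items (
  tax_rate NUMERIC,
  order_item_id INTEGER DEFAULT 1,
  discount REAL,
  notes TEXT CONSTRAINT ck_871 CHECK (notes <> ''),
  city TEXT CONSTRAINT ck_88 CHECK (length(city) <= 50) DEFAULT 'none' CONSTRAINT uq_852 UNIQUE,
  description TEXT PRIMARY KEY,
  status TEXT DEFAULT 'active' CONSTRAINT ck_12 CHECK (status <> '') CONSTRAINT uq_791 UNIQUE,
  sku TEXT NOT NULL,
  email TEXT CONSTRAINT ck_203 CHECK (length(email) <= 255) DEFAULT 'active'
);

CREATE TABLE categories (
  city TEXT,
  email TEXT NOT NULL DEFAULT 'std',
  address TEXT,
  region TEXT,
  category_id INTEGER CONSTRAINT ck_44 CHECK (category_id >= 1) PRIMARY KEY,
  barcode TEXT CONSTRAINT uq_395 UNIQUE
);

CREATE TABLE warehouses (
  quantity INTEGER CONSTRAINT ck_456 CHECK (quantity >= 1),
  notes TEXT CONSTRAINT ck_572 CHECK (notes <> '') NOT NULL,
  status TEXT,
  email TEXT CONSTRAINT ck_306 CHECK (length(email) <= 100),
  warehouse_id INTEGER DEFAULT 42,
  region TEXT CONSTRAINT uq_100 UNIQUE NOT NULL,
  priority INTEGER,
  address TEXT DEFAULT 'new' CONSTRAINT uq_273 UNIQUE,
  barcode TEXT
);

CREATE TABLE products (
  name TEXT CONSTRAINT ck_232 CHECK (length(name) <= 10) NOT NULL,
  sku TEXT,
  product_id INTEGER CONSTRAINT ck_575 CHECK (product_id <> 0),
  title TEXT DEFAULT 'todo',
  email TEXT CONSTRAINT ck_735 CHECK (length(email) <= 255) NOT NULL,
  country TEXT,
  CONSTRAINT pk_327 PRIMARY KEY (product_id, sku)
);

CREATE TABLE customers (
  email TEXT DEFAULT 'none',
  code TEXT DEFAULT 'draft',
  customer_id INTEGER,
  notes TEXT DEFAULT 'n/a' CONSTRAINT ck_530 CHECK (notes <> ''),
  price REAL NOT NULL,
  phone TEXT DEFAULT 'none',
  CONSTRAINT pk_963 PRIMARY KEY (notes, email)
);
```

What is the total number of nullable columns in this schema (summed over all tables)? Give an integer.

order_items: 7 nullable (tax_rate, order_item_id, discount, notes, city, status, email — PK (description) and explicit NOT NULL columns excluded).
categories: 4 nullable (city, address, region, barcode — PK (category_id) and explicit NOT NULL columns excluded).
warehouses: 7 nullable (quantity, status, email, warehouse_id, priority, address, barcode — PK none and explicit NOT NULL columns excluded).
products: 2 nullable (title, country — PK (product_id, sku) and explicit NOT NULL columns excluded).
customers: 3 nullable (code, customer_id, phone — PK (notes, email) and explicit NOT NULL columns excluded).
Total: 7 + 4 + 7 + 2 + 3 = 23.

23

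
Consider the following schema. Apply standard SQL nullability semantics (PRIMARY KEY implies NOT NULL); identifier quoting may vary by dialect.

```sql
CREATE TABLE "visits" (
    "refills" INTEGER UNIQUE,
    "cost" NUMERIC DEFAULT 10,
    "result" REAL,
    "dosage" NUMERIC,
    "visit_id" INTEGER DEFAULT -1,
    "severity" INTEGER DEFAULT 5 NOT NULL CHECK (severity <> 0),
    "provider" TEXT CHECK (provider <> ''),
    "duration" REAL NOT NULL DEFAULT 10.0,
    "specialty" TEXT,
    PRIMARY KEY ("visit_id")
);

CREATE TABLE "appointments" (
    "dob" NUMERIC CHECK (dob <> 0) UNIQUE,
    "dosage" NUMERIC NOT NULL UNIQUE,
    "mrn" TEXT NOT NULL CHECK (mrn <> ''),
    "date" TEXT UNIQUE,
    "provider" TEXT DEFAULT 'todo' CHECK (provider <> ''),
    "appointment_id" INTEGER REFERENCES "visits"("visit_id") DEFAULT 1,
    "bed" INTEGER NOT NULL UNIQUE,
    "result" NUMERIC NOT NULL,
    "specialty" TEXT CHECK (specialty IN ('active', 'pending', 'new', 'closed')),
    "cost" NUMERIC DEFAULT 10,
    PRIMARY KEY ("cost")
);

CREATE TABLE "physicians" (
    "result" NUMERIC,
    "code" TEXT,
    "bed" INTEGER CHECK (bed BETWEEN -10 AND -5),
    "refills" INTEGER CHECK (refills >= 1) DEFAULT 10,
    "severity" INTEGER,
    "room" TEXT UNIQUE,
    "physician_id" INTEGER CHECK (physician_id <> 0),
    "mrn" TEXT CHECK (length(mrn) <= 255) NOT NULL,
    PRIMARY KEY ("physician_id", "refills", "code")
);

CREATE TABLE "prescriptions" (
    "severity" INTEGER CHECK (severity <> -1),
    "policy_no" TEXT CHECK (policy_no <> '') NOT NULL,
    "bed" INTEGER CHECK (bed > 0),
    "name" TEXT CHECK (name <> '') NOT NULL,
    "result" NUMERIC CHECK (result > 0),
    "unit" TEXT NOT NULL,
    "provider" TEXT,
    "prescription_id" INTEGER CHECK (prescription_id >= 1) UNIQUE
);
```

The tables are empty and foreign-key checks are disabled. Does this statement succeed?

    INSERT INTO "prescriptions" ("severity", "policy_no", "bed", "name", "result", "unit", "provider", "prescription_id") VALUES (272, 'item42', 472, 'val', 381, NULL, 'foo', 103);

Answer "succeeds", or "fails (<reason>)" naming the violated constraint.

fails (NOT NULL on unit)

unit is explicitly set to NULL, but unit is declared NOT NULL.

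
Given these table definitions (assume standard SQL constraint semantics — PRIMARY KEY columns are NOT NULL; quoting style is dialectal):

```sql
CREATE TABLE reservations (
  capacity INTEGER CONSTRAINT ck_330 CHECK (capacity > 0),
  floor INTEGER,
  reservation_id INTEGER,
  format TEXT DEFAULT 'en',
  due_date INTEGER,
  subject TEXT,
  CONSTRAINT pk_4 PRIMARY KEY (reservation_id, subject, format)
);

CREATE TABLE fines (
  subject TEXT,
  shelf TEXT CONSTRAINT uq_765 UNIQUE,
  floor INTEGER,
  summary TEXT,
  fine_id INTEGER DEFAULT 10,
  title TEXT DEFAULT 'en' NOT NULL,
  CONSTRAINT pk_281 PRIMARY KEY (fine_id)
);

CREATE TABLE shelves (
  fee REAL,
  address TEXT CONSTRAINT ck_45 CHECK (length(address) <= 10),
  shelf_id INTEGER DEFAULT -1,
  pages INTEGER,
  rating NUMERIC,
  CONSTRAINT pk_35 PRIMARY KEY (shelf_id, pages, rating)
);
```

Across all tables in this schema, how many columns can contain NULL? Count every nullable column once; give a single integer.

9

reservations: 3 nullable (capacity, floor, due_date — PK (reservation_id, subject, format) and explicit NOT NULL columns excluded).
fines: 4 nullable (subject, shelf, floor, summary — PK (fine_id) and explicit NOT NULL columns excluded).
shelves: 2 nullable (fee, address — PK (shelf_id, pages, rating) and explicit NOT NULL columns excluded).
Total: 3 + 4 + 2 = 9.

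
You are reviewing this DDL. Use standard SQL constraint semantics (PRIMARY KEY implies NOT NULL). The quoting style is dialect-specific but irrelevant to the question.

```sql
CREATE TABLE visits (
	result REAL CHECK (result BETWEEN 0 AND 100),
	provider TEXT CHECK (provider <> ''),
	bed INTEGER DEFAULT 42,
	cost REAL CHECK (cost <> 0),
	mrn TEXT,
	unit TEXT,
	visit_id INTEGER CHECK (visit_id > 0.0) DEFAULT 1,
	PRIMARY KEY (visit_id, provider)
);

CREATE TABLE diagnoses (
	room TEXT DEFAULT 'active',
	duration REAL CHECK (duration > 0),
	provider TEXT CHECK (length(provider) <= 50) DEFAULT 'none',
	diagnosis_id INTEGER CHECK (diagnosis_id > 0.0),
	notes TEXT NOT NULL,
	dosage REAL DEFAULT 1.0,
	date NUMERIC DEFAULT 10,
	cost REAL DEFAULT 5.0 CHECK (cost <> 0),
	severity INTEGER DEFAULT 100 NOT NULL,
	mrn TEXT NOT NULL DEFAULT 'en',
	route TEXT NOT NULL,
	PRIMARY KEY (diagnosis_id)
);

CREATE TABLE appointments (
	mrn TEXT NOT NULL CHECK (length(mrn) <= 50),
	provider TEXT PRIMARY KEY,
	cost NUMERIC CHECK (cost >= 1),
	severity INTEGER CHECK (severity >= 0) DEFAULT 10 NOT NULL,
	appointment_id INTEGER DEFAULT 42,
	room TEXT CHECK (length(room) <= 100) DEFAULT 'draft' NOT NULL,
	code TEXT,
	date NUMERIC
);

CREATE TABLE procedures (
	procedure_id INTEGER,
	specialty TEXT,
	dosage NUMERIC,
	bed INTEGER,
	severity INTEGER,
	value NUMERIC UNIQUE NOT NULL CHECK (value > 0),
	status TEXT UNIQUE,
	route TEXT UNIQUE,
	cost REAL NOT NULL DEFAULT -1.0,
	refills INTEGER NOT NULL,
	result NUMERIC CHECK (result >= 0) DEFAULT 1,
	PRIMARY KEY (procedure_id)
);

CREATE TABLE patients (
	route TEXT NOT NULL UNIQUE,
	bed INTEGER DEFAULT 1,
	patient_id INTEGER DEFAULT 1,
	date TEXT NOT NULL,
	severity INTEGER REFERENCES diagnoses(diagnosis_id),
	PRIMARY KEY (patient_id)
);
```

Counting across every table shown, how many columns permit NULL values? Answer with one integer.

24

visits: 5 nullable (result, bed, cost, mrn, unit — PK (visit_id, provider) and explicit NOT NULL columns excluded).
diagnoses: 6 nullable (room, duration, provider, dosage, date, cost — PK (diagnosis_id) and explicit NOT NULL columns excluded).
appointments: 4 nullable (cost, appointment_id, code, date — PK (provider) and explicit NOT NULL columns excluded).
procedures: 7 nullable (specialty, dosage, bed, severity, status, route, result — PK (procedure_id) and explicit NOT NULL columns excluded).
patients: 2 nullable (bed, severity — PK (patient_id) and explicit NOT NULL columns excluded).
Total: 5 + 6 + 4 + 7 + 2 = 24.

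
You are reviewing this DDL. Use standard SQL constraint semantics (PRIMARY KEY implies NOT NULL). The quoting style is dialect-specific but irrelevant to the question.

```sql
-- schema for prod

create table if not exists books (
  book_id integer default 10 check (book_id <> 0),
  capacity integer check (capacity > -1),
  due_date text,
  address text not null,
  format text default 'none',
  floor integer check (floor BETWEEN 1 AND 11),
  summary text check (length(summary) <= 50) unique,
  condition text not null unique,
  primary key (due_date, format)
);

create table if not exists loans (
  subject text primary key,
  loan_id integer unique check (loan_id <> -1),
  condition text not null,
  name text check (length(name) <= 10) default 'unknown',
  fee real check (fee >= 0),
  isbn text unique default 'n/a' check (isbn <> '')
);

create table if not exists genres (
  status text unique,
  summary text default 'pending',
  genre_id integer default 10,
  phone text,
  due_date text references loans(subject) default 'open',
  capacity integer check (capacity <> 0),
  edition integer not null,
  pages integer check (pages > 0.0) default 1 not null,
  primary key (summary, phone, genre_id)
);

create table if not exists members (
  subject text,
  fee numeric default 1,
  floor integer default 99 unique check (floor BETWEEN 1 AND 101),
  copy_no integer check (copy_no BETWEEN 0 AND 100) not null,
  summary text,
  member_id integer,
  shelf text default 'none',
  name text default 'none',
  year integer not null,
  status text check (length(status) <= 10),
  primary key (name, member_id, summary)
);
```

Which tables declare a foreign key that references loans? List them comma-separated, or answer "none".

- genres.due_date references loans(subject).

genres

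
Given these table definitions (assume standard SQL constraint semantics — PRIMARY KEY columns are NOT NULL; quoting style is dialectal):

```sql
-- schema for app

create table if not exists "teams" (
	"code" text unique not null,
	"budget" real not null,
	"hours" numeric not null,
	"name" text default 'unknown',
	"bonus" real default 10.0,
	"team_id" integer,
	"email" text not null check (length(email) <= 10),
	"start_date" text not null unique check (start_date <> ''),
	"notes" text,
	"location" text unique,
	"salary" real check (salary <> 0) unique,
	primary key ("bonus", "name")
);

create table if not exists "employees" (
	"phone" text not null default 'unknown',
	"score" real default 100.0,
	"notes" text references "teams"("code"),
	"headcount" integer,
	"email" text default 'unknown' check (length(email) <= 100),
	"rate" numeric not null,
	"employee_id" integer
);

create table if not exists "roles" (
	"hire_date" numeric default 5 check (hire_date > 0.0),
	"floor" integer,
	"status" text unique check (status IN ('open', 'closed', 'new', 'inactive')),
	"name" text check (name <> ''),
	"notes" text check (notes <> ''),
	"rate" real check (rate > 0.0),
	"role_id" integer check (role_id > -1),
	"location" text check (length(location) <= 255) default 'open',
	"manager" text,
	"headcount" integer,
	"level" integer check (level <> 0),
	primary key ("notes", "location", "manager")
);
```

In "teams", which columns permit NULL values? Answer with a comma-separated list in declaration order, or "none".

team_id, notes, location, salary

- code: declared NOT NULL → not nullable.
- budget: declared NOT NULL → not nullable.
- hours: declared NOT NULL → not nullable.
- name: part of the PRIMARY KEY, which implies NOT NULL → not nullable.
- bonus: part of the PRIMARY KEY, which implies NOT NULL → not nullable.
- team_id: no NOT NULL constraint applies → nullable.
- email: declared NOT NULL → not nullable.
- start_date: declared NOT NULL → not nullable.
- notes: no NOT NULL constraint applies → nullable.
- location: UNIQUE does not imply NOT NULL → nullable.
- salary: CHECK does not forbid NULL (a CHECK constraint passes when its expression is NULL) → nullable.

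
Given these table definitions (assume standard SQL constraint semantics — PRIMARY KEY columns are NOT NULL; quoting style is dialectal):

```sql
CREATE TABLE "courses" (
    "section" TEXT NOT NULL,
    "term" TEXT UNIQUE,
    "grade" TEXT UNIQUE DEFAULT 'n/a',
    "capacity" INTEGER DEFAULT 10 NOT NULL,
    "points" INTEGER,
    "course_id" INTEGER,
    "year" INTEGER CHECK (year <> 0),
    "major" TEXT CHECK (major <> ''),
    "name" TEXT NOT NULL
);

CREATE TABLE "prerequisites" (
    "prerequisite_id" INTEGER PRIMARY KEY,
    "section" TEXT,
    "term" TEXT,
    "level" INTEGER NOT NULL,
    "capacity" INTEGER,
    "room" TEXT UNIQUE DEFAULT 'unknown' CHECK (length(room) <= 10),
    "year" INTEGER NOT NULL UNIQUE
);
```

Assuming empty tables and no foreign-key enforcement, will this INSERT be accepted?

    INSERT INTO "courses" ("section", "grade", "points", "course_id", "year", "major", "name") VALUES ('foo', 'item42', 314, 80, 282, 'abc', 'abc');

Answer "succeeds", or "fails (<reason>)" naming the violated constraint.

NOT NULL columns: capacity defaults to 10; name is supplied; section is supplied.
CHECK constraints: 282 satisfies (year <> 0); 'abc' satisfies (major <> '').
No constraint is violated.

succeeds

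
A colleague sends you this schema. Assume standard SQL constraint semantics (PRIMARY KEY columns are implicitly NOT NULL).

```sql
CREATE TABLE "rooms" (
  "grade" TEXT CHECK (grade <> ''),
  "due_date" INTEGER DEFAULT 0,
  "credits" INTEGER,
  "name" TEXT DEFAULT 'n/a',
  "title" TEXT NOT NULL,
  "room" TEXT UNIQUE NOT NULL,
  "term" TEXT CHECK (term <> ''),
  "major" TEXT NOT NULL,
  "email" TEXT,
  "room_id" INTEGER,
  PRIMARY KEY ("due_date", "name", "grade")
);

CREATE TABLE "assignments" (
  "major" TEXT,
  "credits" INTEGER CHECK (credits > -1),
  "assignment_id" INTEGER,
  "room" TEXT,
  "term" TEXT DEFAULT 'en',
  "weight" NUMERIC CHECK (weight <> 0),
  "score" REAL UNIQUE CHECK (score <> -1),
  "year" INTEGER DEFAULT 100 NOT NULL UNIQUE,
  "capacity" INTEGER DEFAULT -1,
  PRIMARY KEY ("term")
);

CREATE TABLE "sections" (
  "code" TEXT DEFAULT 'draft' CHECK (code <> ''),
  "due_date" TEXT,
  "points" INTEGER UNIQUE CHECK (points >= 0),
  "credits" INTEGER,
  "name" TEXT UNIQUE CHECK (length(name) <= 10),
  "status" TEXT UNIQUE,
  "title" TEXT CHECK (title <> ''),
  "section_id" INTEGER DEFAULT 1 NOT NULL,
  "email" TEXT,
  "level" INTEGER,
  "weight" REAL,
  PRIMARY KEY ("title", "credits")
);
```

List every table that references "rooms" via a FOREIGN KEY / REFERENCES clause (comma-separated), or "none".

No REFERENCES clause anywhere in the schema names rooms.

none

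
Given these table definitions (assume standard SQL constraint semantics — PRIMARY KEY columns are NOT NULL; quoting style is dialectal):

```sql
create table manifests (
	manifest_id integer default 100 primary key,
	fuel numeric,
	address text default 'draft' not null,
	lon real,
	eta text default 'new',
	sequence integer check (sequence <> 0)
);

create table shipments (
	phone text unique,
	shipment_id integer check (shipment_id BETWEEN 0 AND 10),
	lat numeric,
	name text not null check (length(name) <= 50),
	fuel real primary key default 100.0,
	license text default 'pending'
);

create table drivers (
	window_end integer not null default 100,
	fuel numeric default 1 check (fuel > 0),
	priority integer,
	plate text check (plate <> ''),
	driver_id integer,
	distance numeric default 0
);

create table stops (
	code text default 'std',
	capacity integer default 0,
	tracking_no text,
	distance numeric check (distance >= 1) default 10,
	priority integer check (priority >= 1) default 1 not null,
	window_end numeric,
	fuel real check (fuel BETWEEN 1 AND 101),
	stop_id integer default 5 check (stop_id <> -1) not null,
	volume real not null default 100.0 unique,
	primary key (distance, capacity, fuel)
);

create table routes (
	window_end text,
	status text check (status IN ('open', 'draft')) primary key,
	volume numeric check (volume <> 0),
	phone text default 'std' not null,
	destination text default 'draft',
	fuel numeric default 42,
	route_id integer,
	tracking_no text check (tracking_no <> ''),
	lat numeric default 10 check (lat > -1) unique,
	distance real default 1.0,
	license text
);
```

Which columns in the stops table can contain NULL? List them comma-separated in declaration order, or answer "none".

- code: DEFAULT only fills an omitted column; an explicit NULL is still allowed → nullable.
- capacity: part of the PRIMARY KEY, which implies NOT NULL → not nullable.
- tracking_no: no NOT NULL constraint applies → nullable.
- distance: part of the PRIMARY KEY, which implies NOT NULL → not nullable.
- priority: declared NOT NULL → not nullable.
- window_end: no NOT NULL constraint applies → nullable.
- fuel: part of the PRIMARY KEY, which implies NOT NULL → not nullable.
- stop_id: declared NOT NULL → not nullable.
- volume: declared NOT NULL → not nullable.

code, tracking_no, window_end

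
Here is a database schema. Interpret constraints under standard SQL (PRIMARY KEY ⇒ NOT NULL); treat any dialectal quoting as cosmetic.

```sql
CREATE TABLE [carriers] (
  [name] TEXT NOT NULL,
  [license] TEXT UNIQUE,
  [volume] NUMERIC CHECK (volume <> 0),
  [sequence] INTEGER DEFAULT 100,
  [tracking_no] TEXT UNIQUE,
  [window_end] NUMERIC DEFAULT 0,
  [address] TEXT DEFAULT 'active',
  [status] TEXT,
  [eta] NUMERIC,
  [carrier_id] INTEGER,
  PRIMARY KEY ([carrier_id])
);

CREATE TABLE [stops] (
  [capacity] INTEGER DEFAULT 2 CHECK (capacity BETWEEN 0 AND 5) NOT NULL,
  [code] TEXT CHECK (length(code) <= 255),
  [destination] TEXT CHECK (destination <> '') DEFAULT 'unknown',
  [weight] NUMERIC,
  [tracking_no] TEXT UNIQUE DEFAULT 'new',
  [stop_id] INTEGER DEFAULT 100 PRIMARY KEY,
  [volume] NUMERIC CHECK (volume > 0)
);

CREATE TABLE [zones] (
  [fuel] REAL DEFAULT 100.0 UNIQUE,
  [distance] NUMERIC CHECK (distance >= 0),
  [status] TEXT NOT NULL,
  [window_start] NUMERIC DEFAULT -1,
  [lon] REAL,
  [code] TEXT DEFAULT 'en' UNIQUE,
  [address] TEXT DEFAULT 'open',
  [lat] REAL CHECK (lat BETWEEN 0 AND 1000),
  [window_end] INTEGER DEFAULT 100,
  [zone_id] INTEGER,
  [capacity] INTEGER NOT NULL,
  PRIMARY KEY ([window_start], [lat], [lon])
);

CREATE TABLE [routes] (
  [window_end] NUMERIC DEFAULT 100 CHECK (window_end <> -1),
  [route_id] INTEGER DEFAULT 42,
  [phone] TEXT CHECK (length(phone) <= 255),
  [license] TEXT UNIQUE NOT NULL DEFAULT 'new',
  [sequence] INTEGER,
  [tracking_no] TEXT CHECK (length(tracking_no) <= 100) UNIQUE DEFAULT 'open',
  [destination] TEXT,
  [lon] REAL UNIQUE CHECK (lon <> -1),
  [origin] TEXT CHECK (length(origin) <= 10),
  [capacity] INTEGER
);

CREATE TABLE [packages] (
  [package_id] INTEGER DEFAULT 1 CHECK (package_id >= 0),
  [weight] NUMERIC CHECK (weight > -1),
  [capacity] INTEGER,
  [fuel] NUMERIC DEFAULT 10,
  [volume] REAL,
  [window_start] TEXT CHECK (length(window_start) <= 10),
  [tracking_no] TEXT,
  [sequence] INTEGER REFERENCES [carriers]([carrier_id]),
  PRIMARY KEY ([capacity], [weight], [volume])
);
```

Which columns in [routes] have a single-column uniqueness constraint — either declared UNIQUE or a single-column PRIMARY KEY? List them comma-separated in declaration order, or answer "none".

- window_end: no UNIQUE or single-column PK constraint.
- route_id: no UNIQUE or single-column PK constraint.
- phone: no UNIQUE or single-column PK constraint.
- license: declared UNIQUE → unique.
- sequence: no UNIQUE or single-column PK constraint.
- tracking_no: declared UNIQUE → unique.
- destination: no UNIQUE or single-column PK constraint.
- lon: declared UNIQUE → unique.
- origin: no UNIQUE or single-column PK constraint.
- capacity: no UNIQUE or single-column PK constraint.

license, tracking_no, lon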